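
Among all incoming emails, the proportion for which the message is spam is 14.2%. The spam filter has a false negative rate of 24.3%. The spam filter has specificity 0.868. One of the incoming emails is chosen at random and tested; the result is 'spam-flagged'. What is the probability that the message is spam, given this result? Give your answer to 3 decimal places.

Write H for 'the message is spam'. Prior odds H:¬H = 0.142/0.858 = 0.16550. For the 'spam-flagged' outcome, the likelihood ratio is 0.757/0.132 = 5.7348.
Posterior odds = 0.16550 × 5.7348 = 0.94912, so P(H|E) = 0.94912/(1+0.94912) = 0.487.

P(H | E) ≈ 0.487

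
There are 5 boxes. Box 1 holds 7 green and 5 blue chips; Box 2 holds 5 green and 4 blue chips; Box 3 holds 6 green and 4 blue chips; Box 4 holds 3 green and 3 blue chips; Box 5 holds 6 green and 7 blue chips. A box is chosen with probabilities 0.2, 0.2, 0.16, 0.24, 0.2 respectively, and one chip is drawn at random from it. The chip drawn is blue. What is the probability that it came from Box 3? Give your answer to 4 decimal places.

Posterior probability ≈ 0.1380

P(blue|Box 1) = 0.4167; P(blue|Box 2) = 0.4444; P(blue|Box 3) = 0.4; P(blue|Box 4) = 0.5; P(blue|Box 5) = 0.5385.
Prior × likelihood for each source: 0.2·0.4167=0.08333, 0.2·0.4444=0.08889, 0.16·0.4=0.06400, 0.24·0.5=0.1200, 0.2·0.5385=0.1077. Summing gives P(blue) = 0.46391.
P(Box 3 | blue) = 0.06400 / 0.46391 = 0.1380.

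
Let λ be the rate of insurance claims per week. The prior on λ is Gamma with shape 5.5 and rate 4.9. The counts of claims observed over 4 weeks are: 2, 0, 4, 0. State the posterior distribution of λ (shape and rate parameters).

Total count ∑xᵢ = 6 over n = 4 weeks.
Gamma is conjugate to the Poisson likelihood: posterior is Gamma(shape = 5.5+6 = 11.5, rate = 4.9+4 = 8.9).

Posterior: Gamma(shape=11.5, rate=8.9)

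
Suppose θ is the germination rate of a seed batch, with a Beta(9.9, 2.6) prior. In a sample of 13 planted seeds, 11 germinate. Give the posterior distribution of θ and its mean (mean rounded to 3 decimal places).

Posterior: Beta(20.9, 4.6); mean ≈ 0.820

The binomial likelihood is conjugate to the Beta prior: with 11 successes and 2 failures, the posterior is Beta(9.9+11, 2.6+2) = Beta(20.9, 4.6).
E[θ | data] = 20.9/(20.9+4.6) = 0.820.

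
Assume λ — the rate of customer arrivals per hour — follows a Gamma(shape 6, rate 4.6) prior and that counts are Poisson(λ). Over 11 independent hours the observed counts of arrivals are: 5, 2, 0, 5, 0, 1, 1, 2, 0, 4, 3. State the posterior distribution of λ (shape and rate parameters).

The Poisson likelihood adds the total count to the shape and the number of exposure periods to the rate. Here ∑xᵢ = 23 and n = 11, so shape 6→29 and rate 4.6→15.6.

Posterior: Gamma(shape=29, rate=15.6)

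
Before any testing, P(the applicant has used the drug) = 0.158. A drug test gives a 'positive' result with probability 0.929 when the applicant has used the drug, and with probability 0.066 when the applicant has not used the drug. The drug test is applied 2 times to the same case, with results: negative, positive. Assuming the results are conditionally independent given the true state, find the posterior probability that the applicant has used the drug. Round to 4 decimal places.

Let H be the event that the applicant has used the drug; start with P(H) = 0.158. P('positive'|H) = 0.929, P('positive'|¬H) = 0.066.
Update on result 1 ('negative'): P(H) ← 0.071·0.1580 / (0.071·0.1580 + 0.934·0.8420) = 0.011218/0.79765 = 0.0141.
Update on result 2 ('positive'): P(H) ← 0.929·0.0141 / (0.929·0.0141 + 0.066·0.9859) = 0.013065/0.078137 = 0.1672.

Posterior P(H) ≈ 0.1672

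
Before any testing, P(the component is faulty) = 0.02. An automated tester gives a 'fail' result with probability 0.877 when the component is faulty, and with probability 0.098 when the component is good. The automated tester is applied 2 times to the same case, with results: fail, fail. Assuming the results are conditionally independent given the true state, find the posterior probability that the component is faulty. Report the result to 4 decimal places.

Posterior P(H) ≈ 0.6204

Let H be the event that the component is faulty; start with P(H) = 0.02. P('fail'|H) = 0.877, P('fail'|¬H) = 0.098.
Update on result 1 ('fail'): P(H) ← 0.877·0.0200 / (0.877·0.0200 + 0.098·0.9800) = 0.017540/0.11358 = 0.1544.
Update on result 2 ('fail'): P(H) ← 0.877·0.1544 / (0.877·0.1544 + 0.098·0.8456) = 0.13543/0.21830 = 0.6204.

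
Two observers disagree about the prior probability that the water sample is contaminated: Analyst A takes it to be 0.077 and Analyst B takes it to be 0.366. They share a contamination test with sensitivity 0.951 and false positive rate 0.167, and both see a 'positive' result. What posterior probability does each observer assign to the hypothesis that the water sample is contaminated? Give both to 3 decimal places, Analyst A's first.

P('+'|H) = 0.951, P('+'|¬H) = 0.167.
Analyst A: numerator 0.951·0.077 = 0.073227; evidence = 0.073227+0.167·0.923 = 0.22737; posterior = 0.322.
Analyst B: numerator 0.951·0.366 = 0.34807; evidence = 0.34807+0.167·0.634 = 0.45394; posterior = 0.767.

Analyst A: 0.322; Analyst B: 0.767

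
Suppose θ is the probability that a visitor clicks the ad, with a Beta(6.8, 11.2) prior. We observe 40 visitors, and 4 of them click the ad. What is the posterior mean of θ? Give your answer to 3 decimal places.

Posterior mean ≈ 0.186

Observing 4 successes and 36 failures updates Beta(6.8, 11.2) by adding the success and failure counts to the two shape parameters: α = 6.8+4 = 10.8, β = 11.2+36 = 47.2.
E[θ | data] = 10.8/(10.8+47.2) = 0.186.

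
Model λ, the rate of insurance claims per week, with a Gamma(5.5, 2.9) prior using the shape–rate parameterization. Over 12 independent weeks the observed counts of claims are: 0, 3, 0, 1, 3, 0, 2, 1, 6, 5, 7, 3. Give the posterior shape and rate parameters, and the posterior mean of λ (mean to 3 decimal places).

Posterior: Gamma(shape=36.5, rate=14.9); mean ≈ 2.450

Total count ∑xᵢ = 31 over n = 12 weeks.
Gamma is conjugate to the Poisson likelihood: posterior is Gamma(shape = 5.5+31 = 36.5, rate = 2.9+12 = 14.9).
Posterior mean = shape/rate = 36.5/14.9 = 2.450.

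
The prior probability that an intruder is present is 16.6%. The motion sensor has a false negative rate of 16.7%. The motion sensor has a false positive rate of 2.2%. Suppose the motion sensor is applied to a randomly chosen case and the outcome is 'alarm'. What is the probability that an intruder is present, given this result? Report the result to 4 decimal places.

P(H | E) ≈ 0.8829

Let H be the event that an intruder is present. P(H) = 0.166, so P(¬H) = 0.834. With E the 'alarm' result, P(E|H) = 0.833 and P(E|¬H) = 0.022.
P(E) = 0.833·0.166 + 0.022·0.834 = 0.13828 + 0.018348 = 0.15663.
By Bayes' theorem, P(H|E) = 0.13828 / 0.15663 = 0.8829.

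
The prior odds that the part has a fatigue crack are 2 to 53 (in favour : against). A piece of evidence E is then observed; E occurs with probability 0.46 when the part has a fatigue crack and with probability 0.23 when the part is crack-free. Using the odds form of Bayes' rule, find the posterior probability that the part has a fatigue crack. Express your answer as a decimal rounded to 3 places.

Posterior probability ≈ 0.070

Prior odds = 2/53 = 0.037736.
Likelihood ratio for E = 0.46/0.23 = 2.0000.
Posterior odds = prior odds × LR = 0.075472.
Posterior probability = odds/(1+odds) = 0.075472/1.0755 = 0.070.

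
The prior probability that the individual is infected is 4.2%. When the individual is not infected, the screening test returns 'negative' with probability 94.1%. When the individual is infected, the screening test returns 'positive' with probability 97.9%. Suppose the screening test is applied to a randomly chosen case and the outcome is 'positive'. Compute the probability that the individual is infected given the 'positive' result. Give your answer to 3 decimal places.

P(H | E) ≈ 0.421

Write H for 'the individual is infected'. Prior odds H:¬H = 0.042/0.958 = 0.043841. For the 'positive' outcome, the likelihood ratio is 0.979/0.059 = 16.593.
Posterior odds = 0.043841 × 16.593 = 0.72747, so P(H|E) = 0.72747/(1+0.72747) = 0.421.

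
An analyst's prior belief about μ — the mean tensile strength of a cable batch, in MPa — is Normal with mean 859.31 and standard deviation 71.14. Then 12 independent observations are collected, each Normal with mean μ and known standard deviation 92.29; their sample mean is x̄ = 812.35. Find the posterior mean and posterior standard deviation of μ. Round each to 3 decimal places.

Prior precision 1/τ₀² = 1/71.14² = 0.00019759; data precision n/σ² = 12/92.29² = 0.00140887.
Posterior precision = 0.00019759 + 0.00140887 = 0.00160647, giving posterior SD = 1/√0.00160647 = 24.950.
Posterior mean = (0.00019759·859.31 + 0.00140887·812.35) / 0.00160647 = 818.126.

Posterior mean ≈ 818.126; posterior SD ≈ 24.950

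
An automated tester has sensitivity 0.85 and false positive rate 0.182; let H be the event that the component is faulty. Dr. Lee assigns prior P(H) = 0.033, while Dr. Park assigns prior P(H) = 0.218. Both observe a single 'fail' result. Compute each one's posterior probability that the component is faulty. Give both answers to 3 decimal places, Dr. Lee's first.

The likelihood ratio for a 'fail' result is 0.85/0.182 = 4.6703.
Dr. Lee: prior odds 0.033/0.967 = 0.034126; posterior odds 0.15938; posterior probability 0.137.
Dr. Park: prior odds 0.218/0.782 = 0.27877; posterior odds 1.3020; posterior probability 0.566.

Dr. Lee: 0.137; Dr. Park: 0.566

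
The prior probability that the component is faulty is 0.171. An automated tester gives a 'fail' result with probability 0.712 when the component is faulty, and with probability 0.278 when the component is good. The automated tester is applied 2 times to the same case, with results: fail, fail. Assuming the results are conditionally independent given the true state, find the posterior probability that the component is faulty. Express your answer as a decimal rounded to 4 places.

Posterior P(H) ≈ 0.5750

With H the event that the component is faulty, the joint likelihood of the observed sequence is P(data|H) = 0.712·0.712 = 0.50694 and P(data|¬H) = 0.278·0.278 = 0.077284.
Bayes: P(H|data) = 0.171·0.50694 / (0.171·0.50694 + 0.829·0.077284) = 0.086687/0.15076 = 0.5750.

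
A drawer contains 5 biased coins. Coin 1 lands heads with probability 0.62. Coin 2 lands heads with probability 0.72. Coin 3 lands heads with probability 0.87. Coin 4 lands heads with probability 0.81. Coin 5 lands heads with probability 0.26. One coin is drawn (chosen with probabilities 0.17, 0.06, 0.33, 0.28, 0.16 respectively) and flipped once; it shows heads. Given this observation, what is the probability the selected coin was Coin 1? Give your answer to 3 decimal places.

Tabulate prior·likelihood by source: [1] prior 0.17, lik 0.62, product 0.1054; [2] prior 0.06, lik 0.72, product 0.04320; [3] prior 0.33, lik 0.87, product 0.2871; [4] prior 0.28, lik 0.81, product 0.2268; [5] prior 0.16, lik 0.26, product 0.04160.
Normalizing constant = 0.70410; the posterior for Coin 1 is its product over the sum, 0.1054/0.70410 = 0.150.

Posterior probability ≈ 0.150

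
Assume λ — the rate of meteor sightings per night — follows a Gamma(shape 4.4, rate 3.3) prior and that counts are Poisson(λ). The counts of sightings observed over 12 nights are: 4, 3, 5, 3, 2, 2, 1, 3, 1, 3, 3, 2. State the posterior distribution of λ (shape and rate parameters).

Posterior: Gamma(shape=36.4, rate=15.3)

The Poisson likelihood adds the total count to the shape and the number of exposure periods to the rate. Here ∑xᵢ = 32 and n = 12, so shape 4.4→36.4 and rate 3.3→15.3.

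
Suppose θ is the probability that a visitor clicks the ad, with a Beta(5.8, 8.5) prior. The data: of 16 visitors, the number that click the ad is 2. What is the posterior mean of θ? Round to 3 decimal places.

Posterior mean ≈ 0.257

The binomial likelihood is conjugate to the Beta prior: with 2 successes and 14 failures, the posterior is Beta(5.8+2, 8.5+14) = Beta(7.8, 22.5).
Posterior mean = α/(α+β) = 7.8/30.3 = 0.257.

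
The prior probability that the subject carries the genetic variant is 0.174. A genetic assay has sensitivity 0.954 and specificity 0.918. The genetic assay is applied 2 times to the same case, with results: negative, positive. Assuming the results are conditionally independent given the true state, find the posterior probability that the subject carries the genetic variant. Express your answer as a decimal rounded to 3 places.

Let H be the event that the subject carries the genetic variant; start with P(H) = 0.174. P('positive'|H) = 0.954, P('positive'|¬H) = 0.082.
Update on result 1 ('negative'): P(H) ← 0.046·0.1740 / (0.046·0.1740 + 0.918·0.8260) = 0.0080040/0.76627 = 0.0104.
Update on result 2 ('positive'): P(H) ← 0.954·0.0104 / (0.954·0.0104 + 0.082·0.9896) = 0.0099649/0.091108 = 0.1094.

Posterior P(H) ≈ 0.109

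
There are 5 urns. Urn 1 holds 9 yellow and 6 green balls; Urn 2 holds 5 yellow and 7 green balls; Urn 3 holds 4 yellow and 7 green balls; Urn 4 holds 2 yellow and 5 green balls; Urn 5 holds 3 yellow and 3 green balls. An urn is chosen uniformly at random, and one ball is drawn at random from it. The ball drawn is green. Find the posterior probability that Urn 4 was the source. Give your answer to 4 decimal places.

Posterior probability ≈ 0.2520

P(green|Urn 1) = 0.4; P(green|Urn 2) = 0.5833; P(green|Urn 3) = 0.6364; P(green|Urn 4) = 0.7143; P(green|Urn 5) = 0.5.
Prior × likelihood for each source: 0.2·0.4=0.08000, 0.2·0.5833=0.1167, 0.2·0.6364=0.1273, 0.2·0.7143=0.1429, 0.2·0.5=0.1000. Summing gives P(green) = 0.56680.
P(Urn 4 | green) = 0.1429 / 0.56680 = 0.2520.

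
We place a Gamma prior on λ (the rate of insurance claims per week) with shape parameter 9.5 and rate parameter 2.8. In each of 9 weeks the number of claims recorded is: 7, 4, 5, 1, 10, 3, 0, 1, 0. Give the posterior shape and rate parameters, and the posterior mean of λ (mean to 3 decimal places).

The Poisson likelihood adds the total count to the shape and the number of exposure periods to the rate. Here ∑xᵢ = 31 and n = 9, so shape 9.5→40.5 and rate 2.8→11.8.
E[λ | data] = 40.5/11.8 = 3.432.

Posterior: Gamma(shape=40.5, rate=11.8); mean ≈ 3.432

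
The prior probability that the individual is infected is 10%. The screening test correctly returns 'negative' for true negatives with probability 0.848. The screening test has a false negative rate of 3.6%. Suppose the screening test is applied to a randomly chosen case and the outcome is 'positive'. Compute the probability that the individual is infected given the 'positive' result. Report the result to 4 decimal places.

Write H for 'the individual is infected'. Prior odds H:¬H = 0.1/0.9 = 0.11111. For the 'positive' outcome, the likelihood ratio is 0.964/0.152 = 6.3421.
Posterior odds = 0.11111 × 6.3421 = 0.70468, so P(H|E) = 0.70468/(1+0.70468) = 0.4134.

P(H | E) ≈ 0.4134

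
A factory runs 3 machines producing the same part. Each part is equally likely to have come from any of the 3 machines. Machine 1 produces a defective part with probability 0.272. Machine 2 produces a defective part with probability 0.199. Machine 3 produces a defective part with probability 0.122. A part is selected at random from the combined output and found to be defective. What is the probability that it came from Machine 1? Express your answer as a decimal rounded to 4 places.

Posterior probability ≈ 0.4587

P(defective|M1) = 0.272; P(defective|M2) = 0.199; P(defective|M3) = 0.122.
Prior × likelihood for each source: 0.333333·0.272=0.09067, 0.333333·0.199=0.06633, 0.333333·0.122=0.04067. Summing gives P(defective) = 0.19767.
P(Machine 1 | defective) = 0.09067 / 0.19767 = 0.4587.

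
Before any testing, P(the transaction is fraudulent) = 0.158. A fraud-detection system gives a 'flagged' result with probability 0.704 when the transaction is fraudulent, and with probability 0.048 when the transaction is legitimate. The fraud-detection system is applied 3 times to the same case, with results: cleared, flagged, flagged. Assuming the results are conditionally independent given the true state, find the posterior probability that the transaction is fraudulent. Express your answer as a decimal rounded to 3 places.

Posterior P(H) ≈ 0.926

Let H be the event that the transaction is fraudulent; start with P(H) = 0.158. P('flagged'|H) = 0.704, P('flagged'|¬H) = 0.048.
Update on result 1 ('cleared'): P(H) ← 0.296·0.1580 / (0.296·0.1580 + 0.952·0.8420) = 0.046768/0.84835 = 0.0551.
Update on result 2 ('flagged'): P(H) ← 0.704·0.0551 / (0.704·0.0551 + 0.048·0.9449) = 0.038810/0.084164 = 0.4611.
Update on result 3 ('flagged'): P(H) ← 0.704·0.4611 / (0.704·0.4611 + 0.048·0.5389) = 0.32463/0.35050 = 0.9262.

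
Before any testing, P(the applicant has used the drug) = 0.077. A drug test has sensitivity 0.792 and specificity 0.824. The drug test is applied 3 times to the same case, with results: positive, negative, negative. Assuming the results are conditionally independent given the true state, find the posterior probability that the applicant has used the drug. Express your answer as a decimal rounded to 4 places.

Let H be the event that the applicant has used the drug; start with P(H) = 0.077. P('positive'|H) = 0.792, P('positive'|¬H) = 0.176.
Update on result 1 ('positive'): P(H) ← 0.792·0.0770 / (0.792·0.0770 + 0.176·0.9230) = 0.060984/0.22343 = 0.2729.
Update on result 2 ('negative'): P(H) ← 0.208·0.2729 / (0.208·0.2729 + 0.824·0.7271) = 0.056772/0.65587 = 0.0866.
Update on result 3 ('negative'): P(H) ← 0.208·0.0866 / (0.208·0.0866 + 0.824·0.9134) = 0.018004/0.77068 = 0.0234.

Posterior P(H) ≈ 0.0234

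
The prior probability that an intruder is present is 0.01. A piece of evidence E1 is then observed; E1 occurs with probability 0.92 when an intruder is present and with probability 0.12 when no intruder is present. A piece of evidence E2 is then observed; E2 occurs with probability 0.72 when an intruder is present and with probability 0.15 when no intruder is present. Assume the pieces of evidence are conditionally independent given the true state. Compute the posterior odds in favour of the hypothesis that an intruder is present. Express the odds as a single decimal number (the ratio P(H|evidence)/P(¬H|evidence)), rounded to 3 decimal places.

Prior odds = 0.01/(1−0.01) = 0.010101.
Likelihood ratio for E1 = 0.92/0.12 = 7.6667.
Likelihood ratio for E2 = 0.72/0.15 = 4.8000.
Posterior odds = prior odds × LR₁ × LR₂ = 0.37172.

Posterior odds ≈ 0.372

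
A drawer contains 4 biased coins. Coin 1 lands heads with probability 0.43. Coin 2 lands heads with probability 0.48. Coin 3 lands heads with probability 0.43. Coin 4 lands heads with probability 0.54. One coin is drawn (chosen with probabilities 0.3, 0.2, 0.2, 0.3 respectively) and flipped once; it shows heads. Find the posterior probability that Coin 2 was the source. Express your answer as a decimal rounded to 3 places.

Posterior probability ≈ 0.203

P(heads|C1) = 0.43; P(heads|C2) = 0.48; P(heads|C3) = 0.43; P(heads|C4) = 0.54.
Prior × likelihood for each source: 0.3·0.43=0.1290, 0.2·0.48=0.09600, 0.2·0.43=0.08600, 0.3·0.54=0.1620. Summing gives P(heads) = 0.47300.
P(Coin 2 | heads) = 0.09600 / 0.47300 = 0.203.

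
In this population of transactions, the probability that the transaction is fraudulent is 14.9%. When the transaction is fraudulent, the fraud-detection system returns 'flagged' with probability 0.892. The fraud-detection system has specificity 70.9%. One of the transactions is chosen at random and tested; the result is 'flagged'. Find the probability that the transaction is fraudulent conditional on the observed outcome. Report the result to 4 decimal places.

P(H | E) ≈ 0.3493

Let H be the event that the transaction is fraudulent. P(H) = 0.149, so P(¬H) = 0.851. With E the 'flagged' result, P(E|H) = 0.892 and P(E|¬H) = 0.291.
P(E) = 0.892·0.149 + 0.291·0.851 = 0.13291 + 0.24764 = 0.38055.
By Bayes' theorem, P(H|E) = 0.13291 / 0.38055 = 0.3493.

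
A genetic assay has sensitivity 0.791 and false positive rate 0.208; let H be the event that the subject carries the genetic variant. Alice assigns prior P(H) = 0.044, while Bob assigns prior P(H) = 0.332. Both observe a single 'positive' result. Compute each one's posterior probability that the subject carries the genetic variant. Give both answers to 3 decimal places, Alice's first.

Alice: 0.149; Bob: 0.654

The likelihood ratio for a 'positive' result is 0.791/0.208 = 3.8029.
Alice: prior odds 0.044/0.956 = 0.046025; posterior odds 0.17503; posterior probability 0.149.
Bob: prior odds 0.332/0.668 = 0.49701; posterior odds 1.8901; posterior probability 0.654.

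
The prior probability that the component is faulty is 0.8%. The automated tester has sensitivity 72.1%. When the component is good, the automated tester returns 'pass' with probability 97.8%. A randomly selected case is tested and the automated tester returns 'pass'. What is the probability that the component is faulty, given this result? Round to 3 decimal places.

Write H for 'the component is faulty'. Prior odds H:¬H = 0.008/0.992 = 0.0080645. For the 'pass' outcome, the likelihood ratio is 0.279/0.978 = 0.28528.
Posterior odds = 0.0080645 × 0.28528 = 0.0023006, so P(H|E) = 0.0023006/(1+0.0023006) = 0.002.

P(H | E) ≈ 0.002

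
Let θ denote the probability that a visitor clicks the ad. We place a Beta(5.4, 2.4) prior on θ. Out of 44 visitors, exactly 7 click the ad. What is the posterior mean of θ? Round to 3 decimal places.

Posterior mean ≈ 0.239

Observing 7 successes and 37 failures updates Beta(5.4, 2.4) by adding the success and failure counts to the two shape parameters: α = 5.4+7 = 12.4, β = 2.4+37 = 39.4.
Posterior mean = α/(α+β) = 12.4/51.8 = 0.239.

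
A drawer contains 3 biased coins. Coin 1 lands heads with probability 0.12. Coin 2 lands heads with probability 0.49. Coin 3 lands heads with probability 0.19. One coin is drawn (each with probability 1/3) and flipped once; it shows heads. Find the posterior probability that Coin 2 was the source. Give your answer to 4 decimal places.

P(heads|C1) = 0.12; P(heads|C2) = 0.49; P(heads|C3) = 0.19.
Prior × likelihood for each source: 0.333333·0.12=0.04000, 0.333333·0.49=0.1633, 0.333333·0.19=0.06333. Summing gives P(heads) = 0.26667.
P(Coin 2 | heads) = 0.1633 / 0.26667 = 0.6125.

Posterior probability ≈ 0.6125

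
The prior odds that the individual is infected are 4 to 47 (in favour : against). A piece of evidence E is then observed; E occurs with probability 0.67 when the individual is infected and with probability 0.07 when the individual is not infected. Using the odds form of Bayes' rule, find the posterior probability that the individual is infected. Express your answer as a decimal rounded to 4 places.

Posterior probability ≈ 0.4489

Prior odds = 4/47 = 0.085106.
Likelihood ratio for E = 0.67/0.07 = 9.5714.
Posterior odds = prior odds × LR = 0.81459.
Posterior probability = odds/(1+odds) = 0.81459/1.8146 = 0.4489.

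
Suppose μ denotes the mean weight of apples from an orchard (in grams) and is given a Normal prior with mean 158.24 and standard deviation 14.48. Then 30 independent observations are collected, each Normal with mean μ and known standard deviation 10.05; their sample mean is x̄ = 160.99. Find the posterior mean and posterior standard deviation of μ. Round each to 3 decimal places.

Prior precision 1/τ₀² = 1/14.48² = 0.00476939; data precision n/σ² = 30/10.05² = 0.297022.
Posterior precision = 0.00476939 + 0.297022 = 0.301792, giving posterior SD = 1/√0.301792 = 1.820.
Posterior mean = (0.00476939·158.24 + 0.297022·160.99) / 0.301792 = 160.947.

Posterior mean ≈ 160.947; posterior SD ≈ 1.820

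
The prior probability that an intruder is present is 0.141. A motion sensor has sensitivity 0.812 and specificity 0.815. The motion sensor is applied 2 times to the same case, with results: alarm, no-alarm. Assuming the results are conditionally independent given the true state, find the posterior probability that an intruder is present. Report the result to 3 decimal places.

Posterior P(H) ≈ 0.143

With H the event that an intruder is present, the joint likelihood of the observed sequence is P(data|H) = 0.812·0.188 = 0.15266 and P(data|¬H) = 0.185·0.815 = 0.15077.
Bayes: P(H|data) = 0.141·0.15266 / (0.141·0.15266 + 0.859·0.15077) = 0.021524/0.15104 = 0.1425.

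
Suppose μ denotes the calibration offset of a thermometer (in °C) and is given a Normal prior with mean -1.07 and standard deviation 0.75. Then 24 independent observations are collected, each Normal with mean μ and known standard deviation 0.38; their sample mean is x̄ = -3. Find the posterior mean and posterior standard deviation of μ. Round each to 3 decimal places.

Prior precision 1/τ₀² = 1/0.75² = 1.77778; data precision n/σ² = 24/0.38² = 166.205.
Posterior precision = 1.77778 + 166.205 = 167.983, giving posterior SD = 1/√167.983 = 0.077.
Posterior mean = (1.77778·-1.07 + 166.205·-3) / 167.983 = -2.980.

Posterior mean ≈ -2.980; posterior SD ≈ 0.077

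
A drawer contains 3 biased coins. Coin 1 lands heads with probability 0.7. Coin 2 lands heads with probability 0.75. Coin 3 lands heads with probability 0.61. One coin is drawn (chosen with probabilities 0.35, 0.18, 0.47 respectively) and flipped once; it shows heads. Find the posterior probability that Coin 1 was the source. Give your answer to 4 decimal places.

Posterior probability ≈ 0.3675

Tabulate prior·likelihood by source: [1] prior 0.35, lik 0.7, product 0.2450; [2] prior 0.18, lik 0.75, product 0.1350; [3] prior 0.47, lik 0.61, product 0.2867.
Normalizing constant = 0.66670; the posterior for Coin 1 is its product over the sum, 0.2450/0.66670 = 0.3675.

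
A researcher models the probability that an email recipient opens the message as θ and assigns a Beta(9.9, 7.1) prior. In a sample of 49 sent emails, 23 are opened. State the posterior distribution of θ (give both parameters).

The binomial likelihood is conjugate to the Beta prior: with 23 successes and 26 failures, the posterior is Beta(9.9+23, 7.1+26) = Beta(32.9, 33.1).

Posterior: Beta(32.9, 33.1)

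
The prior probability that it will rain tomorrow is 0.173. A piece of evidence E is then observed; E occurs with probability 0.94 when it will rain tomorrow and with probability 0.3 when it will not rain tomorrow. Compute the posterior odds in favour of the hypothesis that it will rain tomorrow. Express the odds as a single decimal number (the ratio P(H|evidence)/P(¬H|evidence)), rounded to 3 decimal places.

Prior odds = 0.173/(1−0.173) = 0.20919.
Likelihood ratio for E = 0.94/0.3 = 3.1333.
Posterior odds = prior odds × LR = 0.65546.

Posterior odds ≈ 0.655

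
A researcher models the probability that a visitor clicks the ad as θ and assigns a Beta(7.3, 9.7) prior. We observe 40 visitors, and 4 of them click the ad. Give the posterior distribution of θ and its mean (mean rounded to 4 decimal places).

Posterior: Beta(11.3, 45.7); mean ≈ 0.1982

The binomial likelihood is conjugate to the Beta prior: with 4 successes and 36 failures, the posterior is Beta(7.3+4, 9.7+36) = Beta(11.3, 45.7).
Posterior mean = α/(α+β) = 11.3/57 = 0.1982.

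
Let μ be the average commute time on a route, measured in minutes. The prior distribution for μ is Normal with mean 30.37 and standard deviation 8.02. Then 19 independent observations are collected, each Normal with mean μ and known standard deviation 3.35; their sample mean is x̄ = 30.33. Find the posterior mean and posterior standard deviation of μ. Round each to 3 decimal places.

Prior precision 1/τ₀² = 1/8.02² = 0.0155472; data precision n/σ² = 19/3.35² = 1.69303.
Posterior precision = 0.0155472 + 1.69303 = 1.70857, giving posterior SD = 1/√1.70857 = 0.765.
Posterior mean = (0.0155472·30.37 + 1.69303·30.33) / 1.70857 = 30.330.

Posterior mean ≈ 30.330; posterior SD ≈ 0.765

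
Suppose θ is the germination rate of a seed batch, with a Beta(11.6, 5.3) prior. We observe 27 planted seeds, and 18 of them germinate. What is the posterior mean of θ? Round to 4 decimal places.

The binomial likelihood is conjugate to the Beta prior: with 18 successes and 9 failures, the posterior is Beta(11.6+18, 5.3+9) = Beta(29.6, 14.3).
Posterior mean = α/(α+β) = 29.6/43.9 = 0.6743.

Posterior mean ≈ 0.6743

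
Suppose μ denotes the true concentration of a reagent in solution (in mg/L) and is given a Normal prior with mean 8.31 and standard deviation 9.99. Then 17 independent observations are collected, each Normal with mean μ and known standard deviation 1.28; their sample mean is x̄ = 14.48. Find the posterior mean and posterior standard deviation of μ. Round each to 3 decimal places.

Posterior mean ≈ 14.474; posterior SD ≈ 0.310

With known σ, the Normal prior is conjugate. Weight on the data is w = (n/σ²)/(n/σ² + 1/τ₀²) = 10.3760/(10.3760+0.0100200) = 0.99904.
Posterior mean = w·x̄ + (1−w)·μ₀ = 0.99904·14.48 + 0.00096476·8.31 = 14.474. Posterior variance = 1/(10.3760+0.0100200) = 0.0962835, so SD = 0.310.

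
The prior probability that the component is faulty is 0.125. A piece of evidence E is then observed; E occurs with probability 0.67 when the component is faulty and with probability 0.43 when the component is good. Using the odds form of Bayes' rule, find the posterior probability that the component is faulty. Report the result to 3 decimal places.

Prior odds = 0.125/(1−0.125) = 0.14286. In log-odds, ln(0.14286) = -1.9459.
Add log likelihood ratio: ln(1.5581) = 0.44349.
Posterior log-odds = -1.5024, so posterior odds = exp(-1.5024) = 0.22259. Converting, P(H|E) = 0.22259/1.2226 = 0.182.

Posterior probability ≈ 0.182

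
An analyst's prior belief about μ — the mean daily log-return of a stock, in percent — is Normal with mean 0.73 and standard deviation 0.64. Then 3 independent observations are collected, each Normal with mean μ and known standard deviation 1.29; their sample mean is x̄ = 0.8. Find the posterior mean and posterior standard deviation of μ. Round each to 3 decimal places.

Posterior mean ≈ 0.760; posterior SD ≈ 0.485

Prior precision 1/τ₀² = 1/0.64² = 2.44141; data precision n/σ² = 3/1.29² = 1.80278.
Posterior precision = 2.44141 + 1.80278 = 4.24418, giving posterior SD = 1/√4.24418 = 0.485.
Posterior mean = (2.44141·0.73 + 1.80278·0.8) / 4.24418 = 0.760.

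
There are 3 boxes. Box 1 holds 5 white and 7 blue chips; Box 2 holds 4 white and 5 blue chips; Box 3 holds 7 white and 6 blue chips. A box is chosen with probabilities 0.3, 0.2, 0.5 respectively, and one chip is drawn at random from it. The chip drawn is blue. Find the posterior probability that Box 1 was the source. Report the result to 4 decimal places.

Tabulate prior·likelihood by source: [1] prior 0.3, lik 0.5833, product 0.1750; [2] prior 0.2, lik 0.5556, product 0.1111; [3] prior 0.5, lik 0.4615, product 0.2308.
Normalizing constant = 0.51688; the posterior for Box 1 is its product over the sum, 0.1750/0.51688 = 0.3386.

Posterior probability ≈ 0.3386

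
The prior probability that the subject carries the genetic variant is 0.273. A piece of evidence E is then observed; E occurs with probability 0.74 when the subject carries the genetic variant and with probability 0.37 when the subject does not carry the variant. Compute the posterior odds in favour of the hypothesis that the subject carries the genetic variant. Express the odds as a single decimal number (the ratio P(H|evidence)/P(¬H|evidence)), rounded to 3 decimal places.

Prior odds = 0.273/(1−0.273) = 0.37552.
Likelihood ratio for E = 0.74/0.37 = 2.0000.
Posterior odds = prior odds × LR = 0.75103.

Posterior odds ≈ 0.751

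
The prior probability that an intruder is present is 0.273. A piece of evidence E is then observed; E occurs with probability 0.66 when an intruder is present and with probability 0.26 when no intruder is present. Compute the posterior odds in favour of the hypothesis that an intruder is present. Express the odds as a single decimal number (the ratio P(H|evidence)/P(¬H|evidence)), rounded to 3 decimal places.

Posterior odds ≈ 0.953

Prior odds = 0.273/(1−0.273) = 0.37552. In log-odds, ln(0.37552) = -0.97945.
Add log likelihood ratio: ln(2.5385) = 0.93156.
Posterior log-odds = -0.047896, so posterior odds = exp(-0.047896) = 0.95323.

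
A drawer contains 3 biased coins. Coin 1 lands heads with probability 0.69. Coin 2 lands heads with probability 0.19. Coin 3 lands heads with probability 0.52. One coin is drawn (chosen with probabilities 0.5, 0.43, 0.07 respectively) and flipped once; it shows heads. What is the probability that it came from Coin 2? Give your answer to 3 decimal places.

Posterior probability ≈ 0.176

Tabulate prior·likelihood by source: [1] prior 0.5, lik 0.69, product 0.3450; [2] prior 0.43, lik 0.19, product 0.08170; [3] prior 0.07, lik 0.52, product 0.03640.
Normalizing constant = 0.46310; the posterior for Coin 2 is its product over the sum, 0.08170/0.46310 = 0.176.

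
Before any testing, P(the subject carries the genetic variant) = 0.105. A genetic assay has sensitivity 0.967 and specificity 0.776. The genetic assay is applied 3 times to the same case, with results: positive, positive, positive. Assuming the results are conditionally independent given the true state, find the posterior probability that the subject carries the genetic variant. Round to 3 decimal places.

Let H be the event that the subject carries the genetic variant; start with P(H) = 0.105. P('positive'|H) = 0.967, P('positive'|¬H) = 0.224.
Update on result 1 ('positive'): P(H) ← 0.967·0.1050 / (0.967·0.1050 + 0.224·0.8950) = 0.10153/0.30202 = 0.3362.
Update on result 2 ('positive'): P(H) ← 0.967·0.3362 / (0.967·0.3362 + 0.224·0.6638) = 0.32510/0.47379 = 0.6862.
Update on result 3 ('positive'): P(H) ← 0.967·0.6862 / (0.967·0.6862 + 0.224·0.3138) = 0.66352/0.73382 = 0.9042.

Posterior P(H) ≈ 0.904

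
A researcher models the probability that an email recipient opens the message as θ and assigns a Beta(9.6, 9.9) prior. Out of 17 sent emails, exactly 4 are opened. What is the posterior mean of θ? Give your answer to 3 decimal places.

Posterior mean ≈ 0.373

Observing 4 successes and 13 failures updates Beta(9.6, 9.9) by adding the success and failure counts to the two shape parameters: α = 9.6+4 = 13.6, β = 9.9+13 = 22.9.
Posterior mean = α/(α+β) = 13.6/36.5 = 0.373.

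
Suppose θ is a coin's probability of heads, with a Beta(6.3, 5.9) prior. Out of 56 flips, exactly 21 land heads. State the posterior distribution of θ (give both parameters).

Posterior: Beta(27.3, 40.9)

The binomial likelihood is conjugate to the Beta prior: with 21 successes and 35 failures, the posterior is Beta(6.3+21, 5.9+35) = Beta(27.3, 40.9).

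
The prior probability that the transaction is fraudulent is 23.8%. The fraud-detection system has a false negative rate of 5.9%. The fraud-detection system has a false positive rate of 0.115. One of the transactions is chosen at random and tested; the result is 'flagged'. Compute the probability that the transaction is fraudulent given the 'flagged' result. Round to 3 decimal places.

P(H | E) ≈ 0.719

Let H be the event that the transaction is fraudulent. P(H) = 0.238, so P(¬H) = 0.762. With E the 'flagged' result, P(E|H) = 0.941 and P(E|¬H) = 0.115.
P(E) = 0.941·0.238 + 0.115·0.762 = 0.22396 + 0.087630 = 0.31159.
By Bayes' theorem, P(H|E) = 0.22396 / 0.31159 = 0.719.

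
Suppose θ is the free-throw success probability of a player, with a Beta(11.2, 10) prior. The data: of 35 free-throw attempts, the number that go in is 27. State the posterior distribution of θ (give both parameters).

Observing 27 successes and 8 failures updates Beta(11.2, 10) by adding the success and failure counts to the two shape parameters: α = 11.2+27 = 38.2, β = 10+8 = 18.

Posterior: Beta(38.2, 18)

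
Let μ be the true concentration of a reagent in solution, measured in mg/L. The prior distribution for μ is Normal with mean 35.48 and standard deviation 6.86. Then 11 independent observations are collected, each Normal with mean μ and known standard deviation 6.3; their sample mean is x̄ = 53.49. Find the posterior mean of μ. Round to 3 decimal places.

Posterior mean ≈ 52.207

With known σ, the Normal prior is conjugate. Weight on the data is w = (n/σ²)/(n/σ² + 1/τ₀²) = 0.277148/(0.277148+0.0212496) = 0.92879.
Posterior mean = w·x̄ + (1−w)·μ₀ = 0.92879·53.49 + 0.071213·35.48 = 52.207.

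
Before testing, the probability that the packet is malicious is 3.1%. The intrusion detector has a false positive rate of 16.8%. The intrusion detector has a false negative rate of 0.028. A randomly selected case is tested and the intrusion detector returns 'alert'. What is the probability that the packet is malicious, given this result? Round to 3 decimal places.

P(H | E) ≈ 0.156

Let H be the event that the packet is malicious. P(H) = 0.031, so P(¬H) = 0.969. With E the 'alert' result, P(E|H) = 0.972 and P(E|¬H) = 0.168.
P(E) = 0.972·0.031 + 0.168·0.969 = 0.030132 + 0.16279 = 0.19292.
By Bayes' theorem, P(H|E) = 0.030132 / 0.19292 = 0.156.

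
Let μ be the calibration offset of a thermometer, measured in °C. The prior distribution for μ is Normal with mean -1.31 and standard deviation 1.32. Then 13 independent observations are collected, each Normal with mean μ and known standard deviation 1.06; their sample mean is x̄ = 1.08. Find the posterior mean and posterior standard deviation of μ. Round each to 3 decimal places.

Prior precision 1/τ₀² = 1/1.32² = 0.573921; data precision n/σ² = 13/1.06² = 11.5700.
Posterior precision = 0.573921 + 11.5700 = 12.1439, giving posterior SD = 1/√12.1439 = 0.287.
Posterior mean = (0.573921·-1.31 + 11.5700·1.08) / 12.1439 = 0.967.

Posterior mean ≈ 0.967; posterior SD ≈ 0.287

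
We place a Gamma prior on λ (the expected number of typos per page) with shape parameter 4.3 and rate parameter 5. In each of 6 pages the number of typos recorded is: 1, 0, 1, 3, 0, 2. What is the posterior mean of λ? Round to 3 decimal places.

Posterior mean ≈ 1.027

The Poisson likelihood adds the total count to the shape and the number of exposure periods to the rate. Here ∑xᵢ = 7 and n = 6, so shape 4.3→11.3 and rate 5→11.
Posterior mean = shape/rate = 11.3/11 = 1.027.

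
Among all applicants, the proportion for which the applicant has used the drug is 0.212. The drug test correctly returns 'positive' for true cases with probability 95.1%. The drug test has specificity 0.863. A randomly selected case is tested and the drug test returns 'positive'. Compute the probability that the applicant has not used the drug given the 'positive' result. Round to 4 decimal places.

Write H for 'the applicant has used the drug'. Prior odds H:¬H = 0.212/0.788 = 0.26904. For the 'positive' outcome, the likelihood ratio is 0.951/0.137 = 6.9416.
Posterior odds = 0.26904 × 6.9416 = 1.8675, so P(H|E) = 1.8675/(1+1.8675) = 0.6513. Then P(¬H|E) = 1 − 0.6513 = 0.3487.

P(¬H | E) ≈ 0.3487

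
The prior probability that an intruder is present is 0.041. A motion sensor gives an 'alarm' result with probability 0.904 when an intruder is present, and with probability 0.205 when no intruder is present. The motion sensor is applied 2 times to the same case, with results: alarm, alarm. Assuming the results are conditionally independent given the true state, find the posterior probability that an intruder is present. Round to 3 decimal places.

Posterior P(H) ≈ 0.454

With H the event that an intruder is present, the joint likelihood of the observed sequence is P(data|H) = 0.904·0.904 = 0.81722 and P(data|¬H) = 0.205·0.205 = 0.042025.
Bayes: P(H|data) = 0.041·0.81722 / (0.041·0.81722 + 0.959·0.042025) = 0.033506/0.073808 = 0.4540.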